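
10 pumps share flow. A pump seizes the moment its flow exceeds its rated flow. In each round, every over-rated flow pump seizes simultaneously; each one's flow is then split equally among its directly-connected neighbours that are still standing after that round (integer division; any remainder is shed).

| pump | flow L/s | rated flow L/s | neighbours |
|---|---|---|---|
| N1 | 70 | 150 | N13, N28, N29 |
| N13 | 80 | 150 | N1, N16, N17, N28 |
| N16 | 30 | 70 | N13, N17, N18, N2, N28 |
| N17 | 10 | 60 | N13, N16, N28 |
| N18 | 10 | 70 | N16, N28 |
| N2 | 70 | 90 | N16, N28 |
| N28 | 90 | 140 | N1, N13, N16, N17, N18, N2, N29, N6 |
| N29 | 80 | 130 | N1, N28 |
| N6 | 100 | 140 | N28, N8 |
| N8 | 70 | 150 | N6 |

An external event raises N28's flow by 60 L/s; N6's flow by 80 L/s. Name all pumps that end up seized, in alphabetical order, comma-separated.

Round 1 — N28 at 150 > 140; N6 at 180 > 140. N28, N6 seize.
  N28 sheds 150 L/s to N1, N13, N16, N17, N18, N2, N29: 21 each (3 lost).
    N1: 70+21 = 91 ≤ 150
    N13: 80+21 = 101 ≤ 150
    N16: 30+21 = 51 ≤ 70
    N17: 10+21 = 31 ≤ 60
    N18: 10+21 = 31 ≤ 70
    N2: 70+21 = 91 > 90
    N29: 80+21 = 101 ≤ 130
  N6 sheds 180 L/s to N8: 180 each.
    N8: 70+180 = 250 > 150
Round 2 — N2, N8 seize.
  N2 sheds 91 L/s to N16: 91 each.
    N16: 51+91 = 142 > 70
  N8 sheds 250 L/s: no online neighbours, lost.
Round 3 — N16 seizes.
  N16 sheds 142 L/s to N13, N17, N18: 47 each (1 lost).
    N13: 101+47 = 148 ≤ 150
    N17: 31+47 = 78 > 60
    N18: 31+47 = 78 > 70
Round 4 — N17, N18 seize.
  N17 sheds 78 L/s to N13: 78 each.
    N13: 148+78 = 226 > 150
  N18 sheds 78 L/s: no online neighbours, lost.
Round 5 — N13 seizes.
  N13 sheds 226 L/s to N1: 226 each.
    N1: 91+226 = 317 > 150
Round 6 — N1 seizes.
  N1 sheds 317 L/s to N29: 317 each.
    N29: 101+317 = 418 > 130
Round 7 — N29 seizes.
  N29 sheds 418 L/s: no online neighbours, lost.
No further seizures.

N1, N13, N16, N17, N18, N2, N28, N29, N6, N8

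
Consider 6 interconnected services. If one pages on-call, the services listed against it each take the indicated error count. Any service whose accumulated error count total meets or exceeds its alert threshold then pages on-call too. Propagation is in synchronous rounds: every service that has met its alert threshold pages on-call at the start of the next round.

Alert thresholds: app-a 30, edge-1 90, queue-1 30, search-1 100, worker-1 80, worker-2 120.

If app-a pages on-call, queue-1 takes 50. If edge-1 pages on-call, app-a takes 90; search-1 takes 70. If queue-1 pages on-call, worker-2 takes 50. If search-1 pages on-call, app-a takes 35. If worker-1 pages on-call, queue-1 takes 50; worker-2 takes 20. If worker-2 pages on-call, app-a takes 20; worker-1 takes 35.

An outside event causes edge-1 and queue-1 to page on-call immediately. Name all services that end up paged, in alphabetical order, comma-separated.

Round 1 — edge-1, queue-1 page on-call (initial).
  app-a: +90 → 90 ≥ 30
  search-1: +70 → 70 < 100
  worker-2: +50 → 50 < 120
Round 2 — app-a pages on-call.
No further pages.

app-a, edge-1, queue-1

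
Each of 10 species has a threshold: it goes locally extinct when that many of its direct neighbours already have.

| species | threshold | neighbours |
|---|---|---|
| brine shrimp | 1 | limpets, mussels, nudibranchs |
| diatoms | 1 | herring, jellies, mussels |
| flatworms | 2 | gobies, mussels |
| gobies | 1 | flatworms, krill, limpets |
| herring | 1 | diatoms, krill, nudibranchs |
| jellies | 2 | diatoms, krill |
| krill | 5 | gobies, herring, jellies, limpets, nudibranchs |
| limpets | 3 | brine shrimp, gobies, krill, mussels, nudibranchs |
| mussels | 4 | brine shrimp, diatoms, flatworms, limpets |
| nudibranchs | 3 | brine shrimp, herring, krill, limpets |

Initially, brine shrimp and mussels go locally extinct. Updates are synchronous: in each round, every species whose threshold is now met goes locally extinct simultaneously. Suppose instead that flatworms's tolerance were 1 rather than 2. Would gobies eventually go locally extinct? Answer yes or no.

yes

With flatworms's tolerance at 1:
Round 1 — brine shrimp, mussels go locally extinct (initial).
Round 2 — checking thresholds:
  diatoms: 1 of 3 neighbours ≥ 1, goes locally extinct.
  flatworms: 1 of 2 neighbours ≥ 1, goes locally extinct.
  limpets: 2 of 5 neighbours < 3, below threshold.
  nudibranchs: 1 of 4 neighbours < 3, below threshold.
Round 3 — checking thresholds:
  gobies: 1 of 3 neighbours ≥ 1, goes locally extinct.
  herring: 1 of 3 neighbours ≥ 1, goes locally extinct.
  jellies: 1 of 2 neighbours < 2, below threshold.
  limpets: 2 of 5 neighbours < 3, below threshold.
  nudibranchs: 1 of 4 neighbours < 3, below threshold.
Round 4 — checking thresholds:
  jellies: 1 of 2 neighbours < 2, below threshold.
  krill: 2 of 5 neighbours < 5, below threshold.
  limpets: 3 of 5 neighbours ≥ 3, goes locally extinct.
  nudibranchs: 2 of 4 neighbours < 3, below threshold.
Round 5 — checking thresholds:
  jellies: 1 of 2 neighbours < 2, below threshold.
  krill: 3 of 5 neighbours < 5, below threshold.
  nudibranchs: 3 of 4 neighbours ≥ 3, goes locally extinct.
Round 6 — no new extinctions; cascade stops.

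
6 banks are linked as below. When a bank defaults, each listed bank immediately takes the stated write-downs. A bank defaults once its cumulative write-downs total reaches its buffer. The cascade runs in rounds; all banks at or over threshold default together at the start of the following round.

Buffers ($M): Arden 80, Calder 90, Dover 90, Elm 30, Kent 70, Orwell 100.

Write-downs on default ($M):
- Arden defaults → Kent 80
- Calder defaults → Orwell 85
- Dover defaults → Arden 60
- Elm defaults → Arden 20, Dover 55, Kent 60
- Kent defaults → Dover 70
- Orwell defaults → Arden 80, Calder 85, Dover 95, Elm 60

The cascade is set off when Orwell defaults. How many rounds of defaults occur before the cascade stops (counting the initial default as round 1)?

Round 1 — Orwell defaults (initial).
  Arden: +80 → 80 ≥ 80
  Calder: +85 → 85 < 90
  Dover: +95 → 95 ≥ 90
  Elm: +60 → 60 ≥ 30
Round 2 — Arden, Dover, Elm default.
  Kent: +80+60 → 140 ≥ 70
Round 3 — Kent defaults.
No further defaults.

3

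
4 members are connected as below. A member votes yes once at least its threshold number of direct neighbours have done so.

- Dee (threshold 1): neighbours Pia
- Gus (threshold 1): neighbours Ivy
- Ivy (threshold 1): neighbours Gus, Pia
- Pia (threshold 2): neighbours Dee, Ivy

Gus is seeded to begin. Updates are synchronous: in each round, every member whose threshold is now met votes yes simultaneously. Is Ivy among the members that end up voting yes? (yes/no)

yes

Round 1 — Gus votes yes (initial).
Round 2 — checking thresholds:
  Ivy: 1 of 2 neighbours ≥ 1, votes yes.
Round 3 — no new yes votes; cascade stops.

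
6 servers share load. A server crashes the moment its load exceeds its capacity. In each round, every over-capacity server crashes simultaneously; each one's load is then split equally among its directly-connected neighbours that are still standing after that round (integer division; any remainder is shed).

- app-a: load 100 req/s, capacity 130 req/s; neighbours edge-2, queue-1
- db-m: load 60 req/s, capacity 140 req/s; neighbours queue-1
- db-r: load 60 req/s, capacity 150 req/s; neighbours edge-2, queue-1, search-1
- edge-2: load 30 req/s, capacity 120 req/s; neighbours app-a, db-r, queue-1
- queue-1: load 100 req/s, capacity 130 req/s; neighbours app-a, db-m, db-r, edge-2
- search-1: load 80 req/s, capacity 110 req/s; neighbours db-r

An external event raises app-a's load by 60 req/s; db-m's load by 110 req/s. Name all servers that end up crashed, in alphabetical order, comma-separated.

Round 1 — app-a at 160 > 130; db-m at 170 > 140. app-a, db-m crash.
  app-a sheds 160 req/s to edge-2, queue-1: 80 each.
    edge-2: 30+80 = 110 ≤ 120
    queue-1: 100+80 = 180 > 130
  db-m sheds 170 req/s to queue-1: 170 each.
    queue-1: 180+170 = 350 > 130
Round 2 — queue-1 crashes.
  queue-1 sheds 350 req/s to db-r, edge-2: 175 each.
    db-r: 60+175 = 235 > 150
    edge-2: 110+175 = 285 > 120
Round 3 — db-r, edge-2 crash.
  db-r sheds 235 req/s to search-1: 235 each.
    search-1: 80+235 = 315 > 110
  edge-2 sheds 285 req/s: no online neighbours, lost.
Round 4 — search-1 crashes.
  search-1 sheds 315 req/s: no online neighbours, lost.
No further crashes.

app-a, db-m, db-r, edge-2, queue-1, search-1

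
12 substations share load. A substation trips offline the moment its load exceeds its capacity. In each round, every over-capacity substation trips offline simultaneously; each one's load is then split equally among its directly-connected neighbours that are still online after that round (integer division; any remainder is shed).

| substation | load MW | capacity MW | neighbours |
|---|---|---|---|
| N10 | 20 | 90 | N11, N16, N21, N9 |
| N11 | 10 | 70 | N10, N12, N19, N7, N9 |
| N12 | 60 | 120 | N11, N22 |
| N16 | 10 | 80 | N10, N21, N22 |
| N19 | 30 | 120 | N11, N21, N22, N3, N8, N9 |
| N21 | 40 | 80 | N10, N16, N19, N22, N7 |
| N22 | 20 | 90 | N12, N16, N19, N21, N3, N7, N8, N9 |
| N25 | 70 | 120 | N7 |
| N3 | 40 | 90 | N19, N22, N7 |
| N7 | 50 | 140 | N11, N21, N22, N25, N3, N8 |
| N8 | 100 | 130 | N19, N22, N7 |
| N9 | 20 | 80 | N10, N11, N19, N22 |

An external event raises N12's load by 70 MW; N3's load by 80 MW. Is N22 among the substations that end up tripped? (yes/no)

yes

Round 1 — N12 at 130 > 120; N3 at 120 > 90. N12, N3 trip offline.
  N12 sheds 130 MW to N11, N22: 65 each.
    N11: 10+65 = 75 > 70
    N22: 20+65 = 85 ≤ 90
  N3 sheds 120 MW to N19, N22, N7: 40 each.
    N19: 30+40 = 70 ≤ 120
    N22: 85+40 = 125 > 90
    N7: 50+40 = 90 ≤ 140
Round 2 — N11, N22 trip offline.
  N11 sheds 75 MW to N10, N19, N7, N9: 18 each (3 lost).
    N10: 20+18 = 38 ≤ 90
    N19: 70+18 = 88 ≤ 120
    N7: 90+18 = 108 ≤ 140
    N9: 20+18 = 38 ≤ 80
  N22 sheds 125 MW to N16, N19, N21, N7, N8, N9: 20 each (5 lost).
    N16: 10+20 = 30 ≤ 80
    N19: 88+20 = 108 ≤ 120
    N21: 40+20 = 60 ≤ 80
    N7: 108+20 = 128 ≤ 140
    N8: 100+20 = 120 ≤ 130
    N9: 38+20 = 58 ≤ 80
No further trips.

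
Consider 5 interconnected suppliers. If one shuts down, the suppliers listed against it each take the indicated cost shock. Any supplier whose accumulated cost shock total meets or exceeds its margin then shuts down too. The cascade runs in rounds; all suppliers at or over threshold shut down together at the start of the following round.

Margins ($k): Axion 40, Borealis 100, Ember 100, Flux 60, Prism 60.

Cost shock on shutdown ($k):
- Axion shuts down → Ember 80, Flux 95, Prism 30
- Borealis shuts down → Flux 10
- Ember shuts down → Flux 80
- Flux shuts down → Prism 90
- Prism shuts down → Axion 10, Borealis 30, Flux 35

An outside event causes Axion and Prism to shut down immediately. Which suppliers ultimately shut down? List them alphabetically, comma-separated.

Round 1 — Axion, Prism shut down (initial).
  Borealis: +30 → 30 < 100
  Ember: +80 → 80 < 100
  Flux: +95+35 → 130 ≥ 60
Round 2 — Flux shuts down.
No further shutdowns.

Axion, Flux, Prism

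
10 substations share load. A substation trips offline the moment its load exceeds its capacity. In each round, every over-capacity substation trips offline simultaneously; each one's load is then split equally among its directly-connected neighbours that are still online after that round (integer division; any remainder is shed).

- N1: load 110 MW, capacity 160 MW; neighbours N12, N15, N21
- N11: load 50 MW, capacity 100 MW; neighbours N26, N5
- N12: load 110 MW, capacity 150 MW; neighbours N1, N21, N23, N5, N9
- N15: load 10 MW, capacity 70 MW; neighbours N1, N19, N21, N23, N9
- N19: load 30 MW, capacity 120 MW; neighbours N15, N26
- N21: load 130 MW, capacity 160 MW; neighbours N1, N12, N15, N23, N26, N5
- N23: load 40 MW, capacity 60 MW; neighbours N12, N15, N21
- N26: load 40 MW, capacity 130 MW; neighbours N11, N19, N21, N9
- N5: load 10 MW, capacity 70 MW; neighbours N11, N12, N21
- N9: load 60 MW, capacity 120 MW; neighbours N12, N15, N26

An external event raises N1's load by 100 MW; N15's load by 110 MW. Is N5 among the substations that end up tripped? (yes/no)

Round 1 — N1 at 210 > 160; N15 at 120 > 70. N1, N15 trip offline.
  N1 sheds 210 MW to N12, N21: 105 each.
    N12: 110+105 = 215 > 150
    N21: 130+105 = 235 > 160
  N15 sheds 120 MW to N19, N21, N23, N9: 30 each.
    N19: 30+30 = 60 ≤ 120
    N21: 235+30 = 265 > 160
    N23: 40+30 = 70 > 60
    N9: 60+30 = 90 ≤ 120
Round 2 — N12, N21, N23 trip offline.
  N12 sheds 215 MW to N5, N9: 107 each (1 lost).
    N5: 10+107 = 117 > 70
    N9: 90+107 = 197 > 120
  N21 sheds 265 MW to N26, N5: 132 each (1 lost).
    N26: 40+132 = 172 > 130
    N5: 117+132 = 249 > 70
  N23 sheds 70 MW: no online neighbours, lost.
Round 3 — N26, N5, N9 trip offline.
  N26 sheds 172 MW to N11, N19: 86 each.
    N11: 50+86 = 136 > 100
    N19: 60+86 = 146 > 120
  N5 sheds 249 MW to N11: 249 each.
    N11: 136+249 = 385 > 100
  N9 sheds 197 MW: no online neighbours, lost.
Round 4 — N11, N19 trip offline.
  N11 sheds 385 MW: no online neighbours, lost.
  N19 sheds 146 MW: no online neighbours, lost.
No further trips.

yes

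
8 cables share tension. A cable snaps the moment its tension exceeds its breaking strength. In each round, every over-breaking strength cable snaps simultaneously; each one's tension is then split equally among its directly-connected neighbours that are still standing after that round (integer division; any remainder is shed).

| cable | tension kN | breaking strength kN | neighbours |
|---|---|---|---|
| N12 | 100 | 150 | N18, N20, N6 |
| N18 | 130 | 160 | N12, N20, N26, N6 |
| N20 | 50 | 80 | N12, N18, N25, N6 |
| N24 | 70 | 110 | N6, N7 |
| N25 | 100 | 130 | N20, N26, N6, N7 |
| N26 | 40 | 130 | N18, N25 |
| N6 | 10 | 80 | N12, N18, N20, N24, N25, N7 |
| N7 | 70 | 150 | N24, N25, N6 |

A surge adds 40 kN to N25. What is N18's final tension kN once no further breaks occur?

Round 1 — N25 at 140 > 130. N25 snaps.
  N25 sheds 140 kN to N20, N26, N6, N7: 35 each.
    N20: 50+35 = 85 > 80
    N26: 40+35 = 75 ≤ 130
    N6: 10+35 = 45 ≤ 80
    N7: 70+35 = 105 ≤ 150
Round 2 — N20 snaps.
  N20 sheds 85 kN to N12, N18, N6: 28 each (1 lost).
    N12: 100+28 = 128 ≤ 150
    N18: 130+28 = 158 ≤ 160
    N6: 45+28 = 73 ≤ 80
No further breaks.

158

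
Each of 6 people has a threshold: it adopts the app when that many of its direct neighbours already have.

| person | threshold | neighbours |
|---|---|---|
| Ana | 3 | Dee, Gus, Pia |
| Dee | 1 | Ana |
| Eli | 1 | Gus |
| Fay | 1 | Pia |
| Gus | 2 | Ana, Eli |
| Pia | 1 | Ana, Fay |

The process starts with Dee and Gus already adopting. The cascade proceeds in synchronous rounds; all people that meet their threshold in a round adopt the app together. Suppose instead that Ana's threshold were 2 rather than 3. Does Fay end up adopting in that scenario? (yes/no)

yes

With Ana's threshold at 2:
Round 1 — Dee, Gus adopt the app (initial).
Round 2 — checking thresholds:
  Ana: 2 of 3 neighbours ≥ 2, adopts the app.
  Eli: 1 of 1 neighbours ≥ 1, adopts the app.
Round 3 — checking thresholds:
  Pia: 1 of 2 neighbours ≥ 1, adopts the app.
Round 4 — checking thresholds:
  Fay: 1 of 1 neighbours ≥ 1, adopts the app.
Round 5 — no new adoptions; cascade stops.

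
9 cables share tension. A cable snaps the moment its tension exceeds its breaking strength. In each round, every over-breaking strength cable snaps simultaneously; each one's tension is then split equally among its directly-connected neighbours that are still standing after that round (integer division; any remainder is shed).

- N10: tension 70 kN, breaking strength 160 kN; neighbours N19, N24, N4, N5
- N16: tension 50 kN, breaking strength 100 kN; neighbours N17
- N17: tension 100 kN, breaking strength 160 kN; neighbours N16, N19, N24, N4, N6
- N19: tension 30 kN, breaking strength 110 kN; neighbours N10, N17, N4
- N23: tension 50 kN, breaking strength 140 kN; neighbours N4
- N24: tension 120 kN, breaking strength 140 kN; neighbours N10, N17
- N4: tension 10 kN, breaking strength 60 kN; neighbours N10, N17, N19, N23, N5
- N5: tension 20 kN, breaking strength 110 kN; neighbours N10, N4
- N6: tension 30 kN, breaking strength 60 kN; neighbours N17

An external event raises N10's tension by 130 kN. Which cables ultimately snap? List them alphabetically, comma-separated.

Round 1 — N10 at 200 > 160. N10 snaps.
  N10 sheds 200 kN to N19, N24, N4, N5: 50 each.
    N19: 30+50 = 80 ≤ 110
    N24: 120+50 = 170 > 140
    N4: 10+50 = 60 ≤ 60
    N5: 20+50 = 70 ≤ 110
Round 2 — N24 snaps.
  N24 sheds 170 kN to N17: 170 each.
    N17: 100+170 = 270 > 160
Round 3 — N17 snaps.
  N17 sheds 270 kN to N16, N19, N4, N6: 67 each (2 lost).
    N16: 50+67 = 117 > 100
    N19: 80+67 = 147 > 110
    N4: 60+67 = 127 > 60
    N6: 30+67 = 97 > 60
Round 4 — N16, N19, N4, N6 snap.
  N16 sheds 117 kN: no online neighbours, lost.
  N19 sheds 147 kN: no online neighbours, lost.
  N4 sheds 127 kN to N23, N5: 63 each (1 lost).
    N23: 50+63 = 113 ≤ 140
    N5: 70+63 = 133 > 110
  N6 sheds 97 kN: no online neighbours, lost.
Round 5 — N5 snaps.
  N5 sheds 133 kN: no online neighbours, lost.
No further breaks.

N10, N16, N17, N19, N24, N4, N5, N6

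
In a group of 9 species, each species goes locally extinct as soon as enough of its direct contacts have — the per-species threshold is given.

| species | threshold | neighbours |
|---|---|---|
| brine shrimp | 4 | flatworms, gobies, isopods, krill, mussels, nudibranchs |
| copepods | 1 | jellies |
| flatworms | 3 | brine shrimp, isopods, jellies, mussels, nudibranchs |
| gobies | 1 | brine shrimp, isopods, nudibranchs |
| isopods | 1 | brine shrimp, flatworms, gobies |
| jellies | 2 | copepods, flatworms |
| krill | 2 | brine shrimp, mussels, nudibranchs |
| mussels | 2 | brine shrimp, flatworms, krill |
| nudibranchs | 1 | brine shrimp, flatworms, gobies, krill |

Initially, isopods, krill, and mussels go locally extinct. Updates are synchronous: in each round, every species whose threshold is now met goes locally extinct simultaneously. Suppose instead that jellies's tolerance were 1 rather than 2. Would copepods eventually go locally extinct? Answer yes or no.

With jellies's tolerance at 1:
Round 1 — isopods, krill, mussels go locally extinct (initial).
Round 2 — checking thresholds:
  brine shrimp: 3 of 6 neighbours < 4, holds.
  flatworms: 2 of 5 neighbours < 3, holds.
  gobies: 1 of 3 neighbours ≥ 1, goes locally extinct.
  nudibranchs: 1 of 4 neighbours ≥ 1, goes locally extinct.
Round 3 — checking thresholds:
  brine shrimp: 5 of 6 neighbours ≥ 4, goes locally extinct.
  flatworms: 3 of 5 neighbours ≥ 3, goes locally extinct.
Round 4 — checking thresholds:
  jellies: 1 of 2 neighbours ≥ 1, goes locally extinct.
Round 5 — checking thresholds:
  copepods: 1 of 1 neighbours ≥ 1, goes locally extinct.
Round 6 — no new extinctions; cascade stops.

yes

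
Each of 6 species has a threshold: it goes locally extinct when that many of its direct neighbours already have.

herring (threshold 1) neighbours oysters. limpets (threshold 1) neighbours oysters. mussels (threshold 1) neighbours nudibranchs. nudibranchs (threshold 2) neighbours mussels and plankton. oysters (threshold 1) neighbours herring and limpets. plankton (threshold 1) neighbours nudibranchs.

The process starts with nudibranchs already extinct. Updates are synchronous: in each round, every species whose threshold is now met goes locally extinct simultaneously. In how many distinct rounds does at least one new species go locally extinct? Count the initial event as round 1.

2

Round 1 — nudibranchs goes locally extinct (initial).
Round 2 — checking thresholds:
  mussels: 1 of 1 neighbours ≥ 1, goes locally extinct.
  plankton: 1 of 1 neighbours ≥ 1, goes locally extinct.
Round 3 — no new extinctions; cascade stops.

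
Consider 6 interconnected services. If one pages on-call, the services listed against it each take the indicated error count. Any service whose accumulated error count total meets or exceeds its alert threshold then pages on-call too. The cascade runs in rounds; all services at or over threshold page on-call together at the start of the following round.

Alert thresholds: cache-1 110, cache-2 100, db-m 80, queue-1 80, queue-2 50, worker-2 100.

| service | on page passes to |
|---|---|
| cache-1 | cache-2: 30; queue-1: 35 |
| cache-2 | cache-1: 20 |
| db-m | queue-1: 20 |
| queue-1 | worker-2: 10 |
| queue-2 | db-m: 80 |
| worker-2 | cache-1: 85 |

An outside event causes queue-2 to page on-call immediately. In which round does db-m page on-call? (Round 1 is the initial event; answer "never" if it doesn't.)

2

Round 1 — queue-2 pages on-call (initial).
  db-m: +80 → 80 ≥ 80
Round 2 — db-m pages on-call.
  queue-1: +20 → 20 < 80
No further pages.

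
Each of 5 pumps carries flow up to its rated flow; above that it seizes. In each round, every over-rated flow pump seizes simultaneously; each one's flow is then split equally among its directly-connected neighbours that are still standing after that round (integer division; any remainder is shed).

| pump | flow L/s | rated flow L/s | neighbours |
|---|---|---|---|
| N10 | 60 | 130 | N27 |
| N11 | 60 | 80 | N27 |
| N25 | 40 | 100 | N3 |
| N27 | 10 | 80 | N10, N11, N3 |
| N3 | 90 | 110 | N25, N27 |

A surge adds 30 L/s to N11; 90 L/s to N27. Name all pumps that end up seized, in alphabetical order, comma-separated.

Round 1 — N11 at 90 > 80; N27 at 100 > 80. N11, N27 seize.
  N11 sheds 90 L/s: no online neighbours, lost.
  N27 sheds 100 L/s to N10, N3: 50 each.
    N10: 60+50 = 110 ≤ 130
    N3: 90+50 = 140 > 110
Round 2 — N3 seizes.
  N3 sheds 140 L/s to N25: 140 each.
    N25: 40+140 = 180 > 100
Round 3 — N25 seizes.
  N25 sheds 180 L/s: no online neighbours, lost.
No further seizures.

N11, N25, N27, N3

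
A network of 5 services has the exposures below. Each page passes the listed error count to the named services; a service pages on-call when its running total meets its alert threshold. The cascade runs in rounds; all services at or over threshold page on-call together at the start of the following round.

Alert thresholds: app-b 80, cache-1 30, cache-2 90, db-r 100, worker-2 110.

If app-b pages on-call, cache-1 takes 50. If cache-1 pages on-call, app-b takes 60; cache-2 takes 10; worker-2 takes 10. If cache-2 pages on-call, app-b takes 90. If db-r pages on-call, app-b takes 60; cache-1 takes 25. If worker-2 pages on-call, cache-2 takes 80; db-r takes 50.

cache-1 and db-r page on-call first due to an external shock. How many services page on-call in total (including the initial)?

Round 1 — cache-1, db-r page on-call (initial).
  app-b: +60+60 → 120 ≥ 80
  cache-2: +10 → 10 < 90
  worker-2: +10 → 10 < 110
Round 2 — app-b pages on-call.
No further pages.

3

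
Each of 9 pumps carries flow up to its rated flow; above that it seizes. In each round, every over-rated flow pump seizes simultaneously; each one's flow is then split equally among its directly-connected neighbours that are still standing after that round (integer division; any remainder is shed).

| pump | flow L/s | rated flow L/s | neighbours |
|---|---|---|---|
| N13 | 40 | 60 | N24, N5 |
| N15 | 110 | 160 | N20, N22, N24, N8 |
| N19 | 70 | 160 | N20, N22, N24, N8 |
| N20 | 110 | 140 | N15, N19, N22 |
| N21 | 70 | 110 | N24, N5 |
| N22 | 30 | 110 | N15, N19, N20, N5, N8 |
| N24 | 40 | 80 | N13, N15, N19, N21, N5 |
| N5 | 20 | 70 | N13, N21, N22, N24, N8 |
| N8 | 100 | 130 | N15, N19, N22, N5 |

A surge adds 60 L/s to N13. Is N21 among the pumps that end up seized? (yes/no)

Round 1 — N13 at 100 > 60. N13 seizes.
  N13 sheds 100 L/s to N24, N5: 50 each.
    N24: 40+50 = 90 > 80
    N5: 20+50 = 70 ≤ 70
Round 2 — N24 seizes.
  N24 sheds 90 L/s to N15, N19, N21, N5: 22 each (2 lost).
    N15: 110+22 = 132 ≤ 160
    N19: 70+22 = 92 ≤ 160
    N21: 70+22 = 92 ≤ 110
    N5: 70+22 = 92 > 70
Round 3 — N5 seizes.
  N5 sheds 92 L/s to N21, N22, N8: 30 each (2 lost).
    N21: 92+30 = 122 > 110
    N22: 30+30 = 60 ≤ 110
    N8: 100+30 = 130 ≤ 130
Round 4 — N21 seizes.
  N21 sheds 122 L/s: no online neighbours, lost.
No further seizures.

yes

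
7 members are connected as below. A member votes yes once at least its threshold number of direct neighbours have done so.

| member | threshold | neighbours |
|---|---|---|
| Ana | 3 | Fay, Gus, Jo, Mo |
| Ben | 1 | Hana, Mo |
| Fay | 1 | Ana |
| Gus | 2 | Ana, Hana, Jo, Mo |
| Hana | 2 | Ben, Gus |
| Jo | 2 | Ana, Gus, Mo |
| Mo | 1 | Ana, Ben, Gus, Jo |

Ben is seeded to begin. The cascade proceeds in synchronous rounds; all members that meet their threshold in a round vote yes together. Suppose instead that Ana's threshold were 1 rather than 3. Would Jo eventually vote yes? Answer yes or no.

With Ana's threshold at 1:
Round 1 — Ben votes yes (initial).
Round 2 — checking thresholds:
  Hana: 1 of 2 neighbours < 2, not yet.
  Mo: 1 of 4 neighbours ≥ 1, votes yes.
Round 3 — checking thresholds:
  Ana: 1 of 4 neighbours ≥ 1, votes yes.
  Gus: 1 of 4 neighbours < 2, not yet.
  Hana: 1 of 2 neighbours < 2, not yet.
  Jo: 1 of 3 neighbours < 2, not yet.
Round 4 — checking thresholds:
  Fay: 1 of 1 neighbours ≥ 1, votes yes.
  Gus: 2 of 4 neighbours ≥ 2, votes yes.
  Hana: 1 of 2 neighbours < 2, not yet.
  Jo: 2 of 3 neighbours ≥ 2, votes yes.
Round 5 — checking thresholds:
  Hana: 2 of 2 neighbours ≥ 2, votes yes.
Round 6 — no new yes votes; cascade stops.

yes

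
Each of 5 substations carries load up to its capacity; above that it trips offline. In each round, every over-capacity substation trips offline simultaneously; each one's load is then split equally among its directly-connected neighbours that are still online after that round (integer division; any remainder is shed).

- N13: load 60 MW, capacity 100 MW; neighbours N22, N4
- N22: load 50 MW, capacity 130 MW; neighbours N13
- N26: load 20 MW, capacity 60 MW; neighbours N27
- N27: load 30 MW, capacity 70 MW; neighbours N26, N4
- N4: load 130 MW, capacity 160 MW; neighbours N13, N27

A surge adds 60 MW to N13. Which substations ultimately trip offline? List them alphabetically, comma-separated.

N13, N26, N27, N4

Round 1 — N13 at 120 > 100. N13 trips offline.
  N13 sheds 120 MW to N22, N4: 60 each.
    N22: 50+60 = 110 ≤ 130
    N4: 130+60 = 190 > 160
Round 2 — N4 trips offline.
  N4 sheds 190 MW to N27: 190 each.
    N27: 30+190 = 220 > 70
Round 3 — N27 trips offline.
  N27 sheds 220 MW to N26: 220 each.
    N26: 20+220 = 240 > 60
Round 4 — N26 trips offline.
  N26 sheds 240 MW: no online neighbours, lost.
No further trips.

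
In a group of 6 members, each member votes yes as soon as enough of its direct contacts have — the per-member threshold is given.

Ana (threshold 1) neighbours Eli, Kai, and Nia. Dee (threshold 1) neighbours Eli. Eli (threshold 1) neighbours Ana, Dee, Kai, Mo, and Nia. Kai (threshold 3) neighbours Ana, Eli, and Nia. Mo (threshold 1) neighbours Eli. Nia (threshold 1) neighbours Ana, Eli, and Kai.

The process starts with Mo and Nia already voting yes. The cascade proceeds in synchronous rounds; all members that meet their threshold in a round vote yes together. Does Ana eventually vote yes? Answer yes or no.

yes

Round 1 — Mo, Nia vote yes (initial).
Round 2 — checking thresholds:
  Ana: 1 of 3 neighbours ≥ 1, votes yes.
  Eli: 2 of 5 neighbours ≥ 1, votes yes.
  Kai: 1 of 3 neighbours < 3, below threshold.
Round 3 — checking thresholds:
  Dee: 1 of 1 neighbours ≥ 1, votes yes.
  Kai: 3 of 3 neighbours ≥ 3, votes yes.
Round 4 — no new yes votes; cascade stops.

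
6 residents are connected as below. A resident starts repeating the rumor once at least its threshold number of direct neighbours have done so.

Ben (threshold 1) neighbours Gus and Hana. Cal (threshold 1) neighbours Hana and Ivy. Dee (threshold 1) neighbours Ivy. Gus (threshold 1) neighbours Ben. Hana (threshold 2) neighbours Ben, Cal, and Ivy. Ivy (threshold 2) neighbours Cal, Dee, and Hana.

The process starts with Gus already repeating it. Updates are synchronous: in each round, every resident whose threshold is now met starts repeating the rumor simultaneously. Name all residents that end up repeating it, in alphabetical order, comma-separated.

Ben, Gus

Round 1 — Gus starts repeating the rumor (initial).
Round 2 — checking thresholds:
  Ben: 1 of 2 neighbours ≥ 1, starts repeating the rumor.
Round 3 — no new spreads; cascade stops.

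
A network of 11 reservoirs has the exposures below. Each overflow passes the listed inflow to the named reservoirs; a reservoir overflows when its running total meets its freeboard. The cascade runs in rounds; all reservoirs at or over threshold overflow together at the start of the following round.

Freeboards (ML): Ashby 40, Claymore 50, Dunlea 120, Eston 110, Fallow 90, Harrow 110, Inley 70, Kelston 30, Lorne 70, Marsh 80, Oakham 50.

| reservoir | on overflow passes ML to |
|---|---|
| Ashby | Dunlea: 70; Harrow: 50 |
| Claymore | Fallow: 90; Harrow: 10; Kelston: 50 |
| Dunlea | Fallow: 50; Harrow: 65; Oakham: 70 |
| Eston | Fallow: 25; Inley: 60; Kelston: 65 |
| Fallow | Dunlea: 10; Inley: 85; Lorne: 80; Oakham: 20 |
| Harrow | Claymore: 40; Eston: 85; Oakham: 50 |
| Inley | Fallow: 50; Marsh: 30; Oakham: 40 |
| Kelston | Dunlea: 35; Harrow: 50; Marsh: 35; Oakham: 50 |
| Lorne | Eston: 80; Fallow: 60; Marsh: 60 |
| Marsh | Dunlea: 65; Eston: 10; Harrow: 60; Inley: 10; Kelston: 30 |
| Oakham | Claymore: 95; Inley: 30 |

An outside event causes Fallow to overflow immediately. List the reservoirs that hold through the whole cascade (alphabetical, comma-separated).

Round 1 — Fallow overflows (initial).
  Dunlea: +10 → 10 < 120
  Inley: +85 → 85 ≥ 70
  Lorne: +80 → 80 ≥ 70
  Oakham: +20 → 20 < 50
Round 2 — Inley, Lorne overflow.
  Eston: +80 → 80 < 110
  Marsh: +30+60 → 90 ≥ 80
  Oakham: +40 → 60 ≥ 50
Round 3 — Marsh, Oakham overflow.
  Claymore: +95 → 95 ≥ 50
  Dunlea: +65 → 75 < 120
  Eston: +10 → 90 < 110
  Harrow: +60 → 60 < 110
  Kelston: +30 → 30 ≥ 30
Round 4 — Claymore, Kelston overflow.
  Dunlea: +35 → 110 < 120
  Harrow: +10+50 → 120 ≥ 110
Round 5 — Harrow overflows.
  Eston: +85 → 175 ≥ 110
Round 6 — Eston overflows.
No further overflows.

Ashby, Dunlea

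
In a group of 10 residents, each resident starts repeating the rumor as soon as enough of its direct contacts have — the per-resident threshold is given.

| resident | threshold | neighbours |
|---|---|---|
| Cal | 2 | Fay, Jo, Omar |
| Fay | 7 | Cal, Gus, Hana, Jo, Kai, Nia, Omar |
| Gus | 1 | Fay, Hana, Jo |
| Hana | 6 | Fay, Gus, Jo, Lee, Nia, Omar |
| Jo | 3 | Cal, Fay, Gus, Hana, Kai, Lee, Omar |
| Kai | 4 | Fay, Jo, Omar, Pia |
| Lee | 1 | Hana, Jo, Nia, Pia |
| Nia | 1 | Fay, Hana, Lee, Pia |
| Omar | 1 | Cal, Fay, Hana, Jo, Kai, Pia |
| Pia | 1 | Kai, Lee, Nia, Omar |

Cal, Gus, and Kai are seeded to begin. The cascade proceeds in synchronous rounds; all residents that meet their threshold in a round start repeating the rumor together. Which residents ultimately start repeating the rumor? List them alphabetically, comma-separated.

Round 1 — Cal, Gus, Kai start repeating the rumor (initial).
Round 2 — checking thresholds:
  Fay: 3 of 7 neighbours < 7, holds.
  Hana: 1 of 6 neighbours < 6, holds.
  Jo: 3 of 7 neighbours ≥ 3, starts repeating the rumor.
  Omar: 2 of 6 neighbours ≥ 1, starts repeating the rumor.
  Pia: 1 of 4 neighbours ≥ 1, starts repeating the rumor.
Round 3 — checking thresholds:
  Fay: 5 of 7 neighbours < 7, holds.
  Hana: 3 of 6 neighbours < 6, holds.
  Lee: 2 of 4 neighbours ≥ 1, starts repeating the rumor.
  Nia: 1 of 4 neighbours ≥ 1, starts repeating the rumor.
Round 4 — no new spreads; cascade stops.

Cal, Gus, Jo, Kai, Lee, Nia, Omar, Pia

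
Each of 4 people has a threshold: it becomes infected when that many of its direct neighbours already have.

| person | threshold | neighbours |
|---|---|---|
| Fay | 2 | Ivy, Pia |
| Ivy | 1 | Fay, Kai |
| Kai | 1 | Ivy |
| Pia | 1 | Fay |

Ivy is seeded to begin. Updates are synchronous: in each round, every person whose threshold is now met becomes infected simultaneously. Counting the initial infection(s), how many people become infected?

Round 1 — Ivy becomes infected (initial).
Round 2 — checking thresholds:
  Fay: 1 of 2 neighbours < 2, below threshold.
  Kai: 1 of 1 neighbours ≥ 1, becomes infected.
Round 3 — no new infections; cascade stops.

2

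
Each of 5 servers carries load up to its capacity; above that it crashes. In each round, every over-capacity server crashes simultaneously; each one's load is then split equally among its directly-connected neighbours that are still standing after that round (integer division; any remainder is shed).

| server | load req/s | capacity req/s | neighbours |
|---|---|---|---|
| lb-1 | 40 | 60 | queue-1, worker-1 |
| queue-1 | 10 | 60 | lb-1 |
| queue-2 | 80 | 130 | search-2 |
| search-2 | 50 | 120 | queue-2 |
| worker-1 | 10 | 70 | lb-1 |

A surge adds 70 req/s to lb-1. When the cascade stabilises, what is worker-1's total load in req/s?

65

Round 1 — lb-1 at 110 > 60. lb-1 crashes.
  lb-1 sheds 110 req/s to queue-1, worker-1: 55 each.
    queue-1: 10+55 = 65 > 60
    worker-1: 10+55 = 65 ≤ 70
Round 2 — queue-1 crashes.
  queue-1 sheds 65 req/s: no online neighbours, lost.
No further crashes.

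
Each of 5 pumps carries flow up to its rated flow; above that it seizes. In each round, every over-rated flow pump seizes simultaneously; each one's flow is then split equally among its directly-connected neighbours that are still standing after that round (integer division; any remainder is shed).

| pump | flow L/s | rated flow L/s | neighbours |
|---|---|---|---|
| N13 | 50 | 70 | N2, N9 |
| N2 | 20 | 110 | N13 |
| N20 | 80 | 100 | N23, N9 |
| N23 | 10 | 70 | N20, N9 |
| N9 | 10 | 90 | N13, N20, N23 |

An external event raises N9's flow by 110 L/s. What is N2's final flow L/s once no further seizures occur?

Round 1 — N9 at 120 > 90. N9 seizes.
  N9 sheds 120 L/s to N13, N20, N23: 40 each.
    N13: 50+40 = 90 > 70
    N20: 80+40 = 120 > 100
    N23: 10+40 = 50 ≤ 70
Round 2 — N13, N20 seize.
  N13 sheds 90 L/s to N2: 90 each.
    N2: 20+90 = 110 ≤ 110
  N20 sheds 120 L/s to N23: 120 each.
    N23: 50+120 = 170 > 70
Round 3 — N23 seizes.
  N23 sheds 170 L/s: no online neighbours, lost.
No further seizures.

110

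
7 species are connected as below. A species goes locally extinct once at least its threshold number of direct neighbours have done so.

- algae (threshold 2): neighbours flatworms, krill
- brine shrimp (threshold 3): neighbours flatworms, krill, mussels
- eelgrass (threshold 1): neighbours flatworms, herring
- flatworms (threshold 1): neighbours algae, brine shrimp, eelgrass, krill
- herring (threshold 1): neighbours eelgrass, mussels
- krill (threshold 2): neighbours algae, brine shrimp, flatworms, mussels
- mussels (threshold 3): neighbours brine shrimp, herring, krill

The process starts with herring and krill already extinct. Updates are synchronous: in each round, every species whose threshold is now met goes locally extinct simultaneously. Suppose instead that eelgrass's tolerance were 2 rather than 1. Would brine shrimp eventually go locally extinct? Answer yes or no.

no

With eelgrass's tolerance at 2:
Round 1 — herring, krill go locally extinct (initial).
Round 2 — checking thresholds:
  algae: 1 of 2 neighbours < 2, holds.
  brine shrimp: 1 of 3 neighbours < 3, holds.
  eelgrass: 1 of 2 neighbours < 2, holds.
  flatworms: 1 of 4 neighbours ≥ 1, goes locally extinct.
  mussels: 2 of 3 neighbours < 3, holds.
Round 3 — checking thresholds:
  algae: 2 of 2 neighbours ≥ 2, goes locally extinct.
  brine shrimp: 2 of 3 neighbours < 3, holds.
  eelgrass: 2 of 2 neighbours ≥ 2, goes locally extinct.
  mussels: 2 of 3 neighbours < 3, holds.
Round 4 — no new extinctions; cascade stops.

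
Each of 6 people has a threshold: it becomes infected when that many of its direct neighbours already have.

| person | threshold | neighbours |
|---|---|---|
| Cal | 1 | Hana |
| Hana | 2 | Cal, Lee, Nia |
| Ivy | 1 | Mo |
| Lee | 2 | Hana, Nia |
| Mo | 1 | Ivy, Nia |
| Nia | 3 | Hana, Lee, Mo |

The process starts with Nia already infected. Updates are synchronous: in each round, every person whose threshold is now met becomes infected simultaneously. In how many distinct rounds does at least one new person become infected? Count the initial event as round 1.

3

Round 1 — Nia becomes infected (initial).
Round 2 — checking thresholds:
  Hana: 1 of 3 neighbours < 2, holds.
  Lee: 1 of 2 neighbours < 2, holds.
  Mo: 1 of 2 neighbours ≥ 1, becomes infected.
Round 3 — checking thresholds:
  Hana: 1 of 3 neighbours < 2, holds.
  Ivy: 1 of 1 neighbours ≥ 1, becomes infected.
  Lee: 1 of 2 neighbours < 2, holds.
Round 4 — no new infections; cascade stops.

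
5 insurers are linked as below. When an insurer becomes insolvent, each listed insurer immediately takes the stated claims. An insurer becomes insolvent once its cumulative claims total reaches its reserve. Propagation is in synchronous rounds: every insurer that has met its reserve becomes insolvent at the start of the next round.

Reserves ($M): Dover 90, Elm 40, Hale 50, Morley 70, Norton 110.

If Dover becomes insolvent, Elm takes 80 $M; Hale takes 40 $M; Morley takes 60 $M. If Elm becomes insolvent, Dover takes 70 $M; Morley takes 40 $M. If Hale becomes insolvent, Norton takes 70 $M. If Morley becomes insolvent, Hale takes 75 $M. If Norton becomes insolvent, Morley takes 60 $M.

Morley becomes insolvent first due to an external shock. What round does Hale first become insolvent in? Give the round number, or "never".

2

Round 1 — Morley becomes insolvent (initial).
  Hale: +75 → 75 ≥ 50
Round 2 — Hale becomes insolvent.
  Norton: +70 → 70 < 110
No further insolvencies.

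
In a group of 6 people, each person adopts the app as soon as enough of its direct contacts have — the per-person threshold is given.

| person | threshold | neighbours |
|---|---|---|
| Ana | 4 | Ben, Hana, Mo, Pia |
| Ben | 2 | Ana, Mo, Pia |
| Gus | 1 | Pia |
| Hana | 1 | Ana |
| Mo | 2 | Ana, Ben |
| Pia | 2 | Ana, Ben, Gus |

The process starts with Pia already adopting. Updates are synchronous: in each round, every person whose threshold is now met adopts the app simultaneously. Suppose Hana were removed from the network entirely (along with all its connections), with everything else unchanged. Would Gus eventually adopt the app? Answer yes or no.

yes

With Hana removed:
Round 1 — Pia adopts the app (initial).
Round 2 — checking thresholds:
  Ana: 1 of 3 neighbours < 4, not yet.
  Ben: 1 of 3 neighbours < 2, not yet.
  Gus: 1 of 1 neighbours ≥ 1, adopts the app.
Round 3 — no new adoptions; cascade stops.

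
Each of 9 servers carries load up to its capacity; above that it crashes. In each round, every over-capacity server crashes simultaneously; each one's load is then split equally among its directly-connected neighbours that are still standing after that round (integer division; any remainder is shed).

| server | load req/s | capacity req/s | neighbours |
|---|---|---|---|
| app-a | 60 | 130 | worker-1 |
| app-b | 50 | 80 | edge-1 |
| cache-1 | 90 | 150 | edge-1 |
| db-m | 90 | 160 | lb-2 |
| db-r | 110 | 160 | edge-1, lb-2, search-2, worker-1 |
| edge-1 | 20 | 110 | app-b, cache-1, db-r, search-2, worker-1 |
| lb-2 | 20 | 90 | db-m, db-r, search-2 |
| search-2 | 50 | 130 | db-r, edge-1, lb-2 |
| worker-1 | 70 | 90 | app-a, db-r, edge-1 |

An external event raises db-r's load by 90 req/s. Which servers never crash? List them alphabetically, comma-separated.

app-a, cache-1

Round 1 — db-r at 200 > 160. db-r crashes.
  db-r sheds 200 req/s to edge-1, lb-2, search-2, worker-1: 50 each.
    edge-1: 20+50 = 70 ≤ 110
    lb-2: 20+50 = 70 ≤ 90
    search-2: 50+50 = 100 ≤ 130
    worker-1: 70+50 = 120 > 90
Round 2 — worker-1 crashes.
  worker-1 sheds 120 req/s to app-a, edge-1: 60 each.
    app-a: 60+60 = 120 ≤ 130
    edge-1: 70+60 = 130 > 110
Round 3 — edge-1 crashes.
  edge-1 sheds 130 req/s to app-b, cache-1, search-2: 43 each (1 lost).
    app-b: 50+43 = 93 > 80
    cache-1: 90+43 = 133 ≤ 150
    search-2: 100+43 = 143 > 130
Round 4 — app-b, search-2 crash.
  app-b sheds 93 req/s: no online neighbours, lost.
  search-2 sheds 143 req/s to lb-2: 143 each.
    lb-2: 70+143 = 213 > 90
Round 5 — lb-2 crashes.
  lb-2 sheds 213 req/s to db-m: 213 each.
    db-m: 90+213 = 303 > 160
Round 6 — db-m crashes.
  db-m sheds 303 req/s: no online neighbours, lost.
No further crashes.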